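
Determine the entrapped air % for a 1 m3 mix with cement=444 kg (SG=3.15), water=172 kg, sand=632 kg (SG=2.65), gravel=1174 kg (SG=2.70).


Vol cement = 444 / (3.15 * 1000) = 0.140952 m3
Vol water = 172 / 1000 = 0.172 m3
Vol sand = 632 / (2.65 * 1000) = 0.238491 m3
Vol gravel = 1174 / (2.70 * 1000) = 0.434815 m3
Total solid + water volume = 0.986258 m3
Air = (1 - 0.986258) * 100 = 1.37%

1.37


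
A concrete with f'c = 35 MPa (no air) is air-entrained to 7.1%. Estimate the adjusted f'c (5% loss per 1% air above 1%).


Strength loss = (7.1 - 1) * 5 = 30.5%
f'c = 35 * (1 - 30.5/100)
= 24.33 MPa

24.33


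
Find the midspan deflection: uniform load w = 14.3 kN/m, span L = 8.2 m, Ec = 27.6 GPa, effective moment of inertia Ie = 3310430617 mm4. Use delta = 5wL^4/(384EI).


Convert: L = 8.2 m = 8200 mm, Ec = 27.6 GPa = 27600 MPa
delta = 5 * 14.3 * 8200^4 / (384 * 27600 * 3310430617)
= 9.21 mm

9.21


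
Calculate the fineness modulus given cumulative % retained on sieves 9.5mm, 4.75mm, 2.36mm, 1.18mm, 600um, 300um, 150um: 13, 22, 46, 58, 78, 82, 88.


FM = sum(cumulative % retained) / 100
= 387 / 100
= 3.87

3.87


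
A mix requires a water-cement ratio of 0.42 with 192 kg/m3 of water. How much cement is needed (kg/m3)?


Cement = water / (w/c)
= 192 / 0.42
= 457.1 kg/m3

457.1


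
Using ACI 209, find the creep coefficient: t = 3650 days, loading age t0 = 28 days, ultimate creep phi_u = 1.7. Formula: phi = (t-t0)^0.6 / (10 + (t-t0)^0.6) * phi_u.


dt = 3650 - 28 = 3622
phi = 3622^0.6 / (10 + 3622^0.6) * 1.7
= 1.584

1.584


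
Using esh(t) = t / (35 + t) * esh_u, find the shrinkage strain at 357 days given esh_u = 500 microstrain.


esh(357) = 357 / (35 + 357) * 500
= 357 / 392 * 500
= 455.4 microstrain

455.4


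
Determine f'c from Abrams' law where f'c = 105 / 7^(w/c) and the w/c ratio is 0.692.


f'c = 105 / 7^0.692
= 105 / 3.844
= 27.31 MPa

27.31


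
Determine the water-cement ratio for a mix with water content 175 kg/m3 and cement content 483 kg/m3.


w/c = water / cement
w/c = 175 / 483 = 0.362

0.362


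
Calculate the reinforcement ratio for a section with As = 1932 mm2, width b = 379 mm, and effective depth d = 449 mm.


rho = As / (b * d)
= 1932 / (379 * 449)
= 0.0114

0.0114


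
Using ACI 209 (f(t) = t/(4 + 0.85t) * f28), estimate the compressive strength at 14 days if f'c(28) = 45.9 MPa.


f(14) = 14 / (4 + 0.85 * 14) * 45.9
= 14 / 15.9 * 45.9
= 40.42 MPa

40.42


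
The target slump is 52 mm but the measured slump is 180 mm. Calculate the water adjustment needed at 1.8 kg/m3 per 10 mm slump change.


Difference = 52 - 180 = -128 mm
Water adjustment = -128 * 1.8 / 10 = -23.0 kg/m3

-23.0


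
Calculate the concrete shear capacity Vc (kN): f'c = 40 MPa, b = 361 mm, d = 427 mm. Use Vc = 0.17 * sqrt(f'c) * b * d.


Vc = 0.17 * sqrt(40) * 361 * 427 / 1000
= 165.73 kN

165.73


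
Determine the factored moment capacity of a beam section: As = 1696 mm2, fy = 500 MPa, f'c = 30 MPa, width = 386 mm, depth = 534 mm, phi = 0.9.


a = As * fy / (0.85 * f'c * b)
= 1696 * 500 / (0.85 * 30 * 386)
= 86.1526 mm
Mn = As * fy * (d - a/2) / 10^6
= 416.3033 kN-m
phi*Mn = 0.9 * 416.3033 = 374.67 kN-m

374.67


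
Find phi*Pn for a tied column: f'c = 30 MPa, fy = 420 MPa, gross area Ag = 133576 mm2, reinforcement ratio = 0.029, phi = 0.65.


Ast = rho * Ag = 0.029 * 133576 = 3873.704 mm2
phi*Pn = 0.65 * 0.80 * (0.85 * 30 * (133576 - 3873.704) + 420 * 3873.704) / 1000
= 2565.87 kN

2565.87


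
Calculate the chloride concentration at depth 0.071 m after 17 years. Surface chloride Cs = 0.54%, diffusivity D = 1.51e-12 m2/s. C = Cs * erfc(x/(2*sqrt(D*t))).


t_seconds = 17 * 365.25 * 24 * 3600 = 536479200.0 s
arg = 0.071 / (2 * sqrt(1.51e-12 * 536479200.0))
= 1.2473
erfc(1.2473) = 0.0777
C = 0.54 * 0.0777 = 0.042%

0.042


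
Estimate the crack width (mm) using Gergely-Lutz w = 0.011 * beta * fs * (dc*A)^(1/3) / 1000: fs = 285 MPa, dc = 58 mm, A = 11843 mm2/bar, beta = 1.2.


w = 0.011 * beta * fs * (dc * A)^(1/3) / 1000
= 0.011 * 1.2 * 285 * (58 * 11843)^(1/3) / 1000
= 0.332 mm

0.332


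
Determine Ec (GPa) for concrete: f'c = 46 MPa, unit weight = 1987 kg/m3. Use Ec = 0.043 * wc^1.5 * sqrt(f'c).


Ec = 0.043 * 1987^1.5 * sqrt(46) / 1000
= 25.83 GPa

25.83


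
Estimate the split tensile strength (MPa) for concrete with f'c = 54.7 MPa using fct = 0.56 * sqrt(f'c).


fct = 0.56 * sqrt(54.7)
= 0.56 * 7.396
= 4.142 MPa

4.142


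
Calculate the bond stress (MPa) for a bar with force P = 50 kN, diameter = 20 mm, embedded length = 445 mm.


u = P / (pi * db * ld)
= 50 * 1000 / (pi * 20 * 445)
= 1.788 MPa

1.788


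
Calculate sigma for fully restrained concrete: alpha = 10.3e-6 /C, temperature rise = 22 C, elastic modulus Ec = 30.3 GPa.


sigma = alpha * dT * Ec
= 10.3e-6 * 22 * 30.3 * 1000
= 6.866 MPa

6.866


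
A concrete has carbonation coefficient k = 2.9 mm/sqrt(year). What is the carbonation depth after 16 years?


depth = k * sqrt(t)
= 2.9 * sqrt(16)
= 11.6 mm

11.6


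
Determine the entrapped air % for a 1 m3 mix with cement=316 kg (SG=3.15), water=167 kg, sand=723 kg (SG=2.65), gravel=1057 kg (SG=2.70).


Vol cement = 316 / (3.15 * 1000) = 0.100317 m3
Vol water = 167 / 1000 = 0.167 m3
Vol sand = 723 / (2.65 * 1000) = 0.27283 m3
Vol gravel = 1057 / (2.70 * 1000) = 0.391481 m3
Total solid + water volume = 0.931629 m3
Air = (1 - 0.931629) * 100 = 6.84%

6.84


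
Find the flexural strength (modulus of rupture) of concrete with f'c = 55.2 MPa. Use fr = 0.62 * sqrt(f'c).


fr = 0.62 * sqrt(55.2)
= 4.606 MPa

4.606


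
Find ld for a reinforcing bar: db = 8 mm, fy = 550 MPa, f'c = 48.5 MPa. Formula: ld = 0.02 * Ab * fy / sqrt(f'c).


Ab = pi * 8^2 / 4 = 50.265 mm2
ld = 0.02 * 50.265 * 550 / sqrt(48.5)
= 79.4 mm

79.4


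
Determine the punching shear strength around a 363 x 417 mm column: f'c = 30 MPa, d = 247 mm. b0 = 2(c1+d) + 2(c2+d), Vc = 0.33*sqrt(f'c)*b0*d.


b0 = 2*(363 + 247) + 2*(417 + 247) = 2548 mm
Vc = 0.33 * sqrt(30) * 2548 * 247 / 1000
= 1137.55 kN

1137.55


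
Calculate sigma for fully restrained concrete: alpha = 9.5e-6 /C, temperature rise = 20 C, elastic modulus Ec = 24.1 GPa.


sigma = alpha * dT * Ec
= 9.5e-6 * 20 * 24.1 * 1000
= 4.579 MPa

4.579


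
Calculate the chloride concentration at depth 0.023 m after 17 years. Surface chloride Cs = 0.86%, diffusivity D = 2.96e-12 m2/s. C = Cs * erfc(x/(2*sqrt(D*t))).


t_seconds = 17 * 365.25 * 24 * 3600 = 536479200.0 s
arg = 0.023 / (2 * sqrt(2.96e-12 * 536479200.0))
= 0.2886
erfc(0.2886) = 0.6832
C = 0.86 * 0.6832 = 0.5875%

0.5875


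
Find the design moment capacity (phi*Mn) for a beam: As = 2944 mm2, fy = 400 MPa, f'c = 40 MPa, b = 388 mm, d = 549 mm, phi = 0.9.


a = As * fy / (0.85 * f'c * b)
= 2944 * 400 / (0.85 * 40 * 388)
= 89.2662 mm
Mn = As * fy * (d - a/2) / 10^6
= 593.9424 kN-m
phi*Mn = 0.9 * 593.9424 = 534.55 kN-m

534.55


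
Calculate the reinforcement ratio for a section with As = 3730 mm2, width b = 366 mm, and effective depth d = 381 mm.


rho = As / (b * d)
= 3730 / (366 * 381)
= 0.0267

0.0267


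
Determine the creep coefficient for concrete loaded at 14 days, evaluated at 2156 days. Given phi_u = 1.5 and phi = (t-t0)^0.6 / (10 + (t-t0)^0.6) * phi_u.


dt = 2156 - 14 = 2142
phi = 2142^0.6 / (10 + 2142^0.6) * 1.5
= 1.363

1.363


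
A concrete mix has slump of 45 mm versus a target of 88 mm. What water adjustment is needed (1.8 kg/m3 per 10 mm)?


Difference = 88 - 45 = 43 mm
Water adjustment = 43 * 1.8 / 10 = 7.7 kg/m3

7.7


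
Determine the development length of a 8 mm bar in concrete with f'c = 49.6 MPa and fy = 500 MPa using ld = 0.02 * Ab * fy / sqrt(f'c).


Ab = pi * 8^2 / 4 = 50.265 mm2
ld = 0.02 * 50.265 * 500 / sqrt(49.6)
= 71.4 mm

71.4


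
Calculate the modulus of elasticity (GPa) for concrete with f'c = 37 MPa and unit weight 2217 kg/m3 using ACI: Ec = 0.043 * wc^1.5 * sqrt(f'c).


Ec = 0.043 * 2217^1.5 * sqrt(37) / 1000
= 27.3 GPa

27.3


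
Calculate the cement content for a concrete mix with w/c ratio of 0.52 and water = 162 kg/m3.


Cement = water / (w/c)
= 162 / 0.52
= 311.5 kg/m3

311.5


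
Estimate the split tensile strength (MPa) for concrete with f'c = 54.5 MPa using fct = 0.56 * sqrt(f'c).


fct = 0.56 * sqrt(54.5)
= 0.56 * 7.382
= 4.134 MPa

4.134


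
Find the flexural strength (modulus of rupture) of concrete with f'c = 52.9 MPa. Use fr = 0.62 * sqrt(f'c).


fr = 0.62 * sqrt(52.9)
= 4.509 MPa

4.509


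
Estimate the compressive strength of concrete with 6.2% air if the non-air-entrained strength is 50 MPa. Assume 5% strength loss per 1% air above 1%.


Strength loss = (6.2 - 1) * 5 = 26.0%
f'c = 50 * (1 - 26.0/100)
= 37.0 MPa

37.0


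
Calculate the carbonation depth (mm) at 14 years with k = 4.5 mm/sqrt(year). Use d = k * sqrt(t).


depth = k * sqrt(t)
= 4.5 * sqrt(14)
= 16.84 mm

16.84


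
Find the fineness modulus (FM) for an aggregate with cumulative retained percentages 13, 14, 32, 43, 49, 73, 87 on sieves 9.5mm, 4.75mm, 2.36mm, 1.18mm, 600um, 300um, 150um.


FM = sum(cumulative % retained) / 100
= 311 / 100
= 3.11

3.11


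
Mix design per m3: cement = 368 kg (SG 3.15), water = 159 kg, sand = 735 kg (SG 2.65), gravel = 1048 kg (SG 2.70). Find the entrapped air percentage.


Vol cement = 368 / (3.15 * 1000) = 0.116825 m3
Vol water = 159 / 1000 = 0.159 m3
Vol sand = 735 / (2.65 * 1000) = 0.277358 m3
Vol gravel = 1048 / (2.70 * 1000) = 0.388148 m3
Total solid + water volume = 0.941332 m3
Air = (1 - 0.941332) * 100 = 5.87%

5.87


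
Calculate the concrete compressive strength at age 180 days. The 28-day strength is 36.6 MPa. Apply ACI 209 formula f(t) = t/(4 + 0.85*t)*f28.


f(180) = 180 / (4 + 0.85 * 180) * 36.6
= 180 / 157.0 * 36.6
= 41.96 MPa

41.96


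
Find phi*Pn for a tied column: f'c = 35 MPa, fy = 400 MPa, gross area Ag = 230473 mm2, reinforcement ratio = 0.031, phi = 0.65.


Ast = rho * Ag = 0.031 * 230473 = 7144.663 mm2
phi*Pn = 0.65 * 0.80 * (0.85 * 35 * (230473 - 7144.663) + 400 * 7144.663) / 1000
= 4940.98 kN

4940.98


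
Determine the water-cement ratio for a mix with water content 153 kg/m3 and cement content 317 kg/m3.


w/c = water / cement
w/c = 153 / 317 = 0.483

0.483


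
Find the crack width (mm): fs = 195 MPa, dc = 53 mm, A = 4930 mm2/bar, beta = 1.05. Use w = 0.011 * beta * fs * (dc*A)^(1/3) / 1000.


w = 0.011 * beta * fs * (dc * A)^(1/3) / 1000
= 0.011 * 1.05 * 195 * (53 * 4930)^(1/3) / 1000
= 0.144 mm

0.144


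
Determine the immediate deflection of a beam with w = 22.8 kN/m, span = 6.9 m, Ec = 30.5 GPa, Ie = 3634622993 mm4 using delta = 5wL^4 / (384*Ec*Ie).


Convert: L = 6.9 m = 6900 mm, Ec = 30.5 GPa = 30500 MPa
delta = 5 * 22.8 * 6900^4 / (384 * 30500 * 3634622993)
= 6.07 mm

6.07


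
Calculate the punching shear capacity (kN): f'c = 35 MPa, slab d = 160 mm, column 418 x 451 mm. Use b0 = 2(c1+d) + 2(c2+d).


b0 = 2*(418 + 160) + 2*(451 + 160) = 2378 mm
Vc = 0.33 * sqrt(35) * 2378 * 160 / 1000
= 742.81 kN

742.81


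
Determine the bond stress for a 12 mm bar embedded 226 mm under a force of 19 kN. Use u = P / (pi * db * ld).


u = P / (pi * db * ld)
= 19 * 1000 / (pi * 12 * 226)
= 2.23 MPa

2.23


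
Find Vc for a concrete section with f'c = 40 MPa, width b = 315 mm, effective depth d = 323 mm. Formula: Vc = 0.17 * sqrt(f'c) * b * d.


Vc = 0.17 * sqrt(40) * 315 * 323 / 1000
= 109.39 kN

109.39


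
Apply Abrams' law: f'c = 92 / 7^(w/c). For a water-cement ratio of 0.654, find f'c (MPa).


f'c = 92 / 7^0.654
= 92 / 3.57
= 25.77 MPa

25.77


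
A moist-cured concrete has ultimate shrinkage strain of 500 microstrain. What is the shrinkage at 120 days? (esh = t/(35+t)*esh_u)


esh(120) = 120 / (35 + 120) * 500
= 120 / 155 * 500
= 387.1 microstrain

387.1


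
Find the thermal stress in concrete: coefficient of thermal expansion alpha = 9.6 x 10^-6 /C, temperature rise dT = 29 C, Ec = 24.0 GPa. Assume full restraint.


sigma = alpha * dT * Ec
= 9.6e-6 * 29 * 24.0 * 1000
= 6.682 MPa

6.682


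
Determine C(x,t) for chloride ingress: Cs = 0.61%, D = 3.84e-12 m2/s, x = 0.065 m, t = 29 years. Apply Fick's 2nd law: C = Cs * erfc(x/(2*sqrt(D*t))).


t_seconds = 29 * 365.25 * 24 * 3600 = 915170400.0 s
arg = 0.065 / (2 * sqrt(3.84e-12 * 915170400.0))
= 0.5482
erfc(0.5482) = 0.4381
C = 0.61 * 0.4381 = 0.2673%

0.2673


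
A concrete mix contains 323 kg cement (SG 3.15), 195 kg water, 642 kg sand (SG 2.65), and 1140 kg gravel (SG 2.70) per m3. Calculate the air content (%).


Vol cement = 323 / (3.15 * 1000) = 0.10254 m3
Vol water = 195 / 1000 = 0.195 m3
Vol sand = 642 / (2.65 * 1000) = 0.242264 m3
Vol gravel = 1140 / (2.70 * 1000) = 0.422222 m3
Total solid + water volume = 0.962026 m3
Air = (1 - 0.962026) * 100 = 3.8%

3.8


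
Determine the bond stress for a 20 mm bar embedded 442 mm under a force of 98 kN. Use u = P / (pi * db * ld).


u = P / (pi * db * ld)
= 98 * 1000 / (pi * 20 * 442)
= 3.529 MPa

3.529


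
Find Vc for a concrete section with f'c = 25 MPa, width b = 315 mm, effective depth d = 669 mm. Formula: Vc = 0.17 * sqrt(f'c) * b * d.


Vc = 0.17 * sqrt(25) * 315 * 669 / 1000
= 179.12 kN

179.12


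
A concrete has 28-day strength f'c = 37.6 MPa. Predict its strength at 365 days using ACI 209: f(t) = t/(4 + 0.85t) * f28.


f(365) = 365 / (4 + 0.85 * 365) * 37.6
= 365 / 314.25 * 37.6
= 43.67 MPa

43.67


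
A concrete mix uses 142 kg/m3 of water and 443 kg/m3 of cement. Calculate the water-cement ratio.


w/c = water / cement
w/c = 142 / 443 = 0.321

0.321


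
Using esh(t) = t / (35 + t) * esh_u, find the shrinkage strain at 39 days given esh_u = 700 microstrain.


esh(39) = 39 / (35 + 39) * 700
= 39 / 74 * 700
= 368.9 microstrain

368.9


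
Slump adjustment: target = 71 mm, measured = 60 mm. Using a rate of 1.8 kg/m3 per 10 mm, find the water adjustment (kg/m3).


Difference = 71 - 60 = 11 mm
Water adjustment = 11 * 1.8 / 10 = 2.0 kg/m3

2.0


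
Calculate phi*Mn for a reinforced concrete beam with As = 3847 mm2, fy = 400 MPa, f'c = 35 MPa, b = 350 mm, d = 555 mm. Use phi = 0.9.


a = As * fy / (0.85 * f'c * b)
= 3847 * 400 / (0.85 * 35 * 350)
= 147.7839 mm
Mn = As * fy * (d - a/2) / 10^6
= 740.3291 kN-m
phi*Mn = 0.9 * 740.3291 = 666.3 kN-m

666.3


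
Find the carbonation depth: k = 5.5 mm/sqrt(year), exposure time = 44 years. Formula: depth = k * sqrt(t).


depth = k * sqrt(t)
= 5.5 * sqrt(44)
= 36.48 mm

36.48


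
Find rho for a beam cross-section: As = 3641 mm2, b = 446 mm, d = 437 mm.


rho = As / (b * d)
= 3641 / (446 * 437)
= 0.0187

0.0187


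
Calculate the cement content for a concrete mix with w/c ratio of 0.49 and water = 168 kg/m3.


Cement = water / (w/c)
= 168 / 0.49
= 342.9 kg/m3

342.9


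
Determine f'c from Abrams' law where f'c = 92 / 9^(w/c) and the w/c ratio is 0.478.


f'c = 92 / 9^0.478
= 92 / 2.858
= 32.19 MPa

32.19


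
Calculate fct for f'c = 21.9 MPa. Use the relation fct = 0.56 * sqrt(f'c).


fct = 0.56 * sqrt(21.9)
= 0.56 * 4.68
= 2.621 MPa

2.621


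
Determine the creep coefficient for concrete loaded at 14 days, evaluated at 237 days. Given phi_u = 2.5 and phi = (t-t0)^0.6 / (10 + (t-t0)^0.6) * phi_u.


dt = 237 - 14 = 223
phi = 223^0.6 / (10 + 223^0.6) * 2.5
= 1.799

1.799


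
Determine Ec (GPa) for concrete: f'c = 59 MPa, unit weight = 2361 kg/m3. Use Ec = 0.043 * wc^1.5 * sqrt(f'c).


Ec = 0.043 * 2361^1.5 * sqrt(59) / 1000
= 37.89 GPa

37.89


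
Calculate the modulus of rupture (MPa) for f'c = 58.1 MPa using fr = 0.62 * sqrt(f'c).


fr = 0.62 * sqrt(58.1)
= 4.726 MPa

4.726


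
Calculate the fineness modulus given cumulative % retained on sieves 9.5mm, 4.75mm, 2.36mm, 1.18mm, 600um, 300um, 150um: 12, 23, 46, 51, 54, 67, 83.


FM = sum(cumulative % retained) / 100
= 336 / 100
= 3.36

3.36


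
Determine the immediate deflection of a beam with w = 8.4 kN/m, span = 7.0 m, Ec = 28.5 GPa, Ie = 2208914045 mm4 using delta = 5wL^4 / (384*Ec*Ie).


Convert: L = 7.0 m = 7000 mm, Ec = 28.5 GPa = 28500 MPa
delta = 5 * 8.4 * 7000^4 / (384 * 28500 * 2208914045)
= 4.17 mm

4.17


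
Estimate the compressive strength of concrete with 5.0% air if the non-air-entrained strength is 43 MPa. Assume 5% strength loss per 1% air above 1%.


Strength loss = (5.0 - 1) * 5 = 20.0%
f'c = 43 * (1 - 20.0/100)
= 34.4 MPa

34.4


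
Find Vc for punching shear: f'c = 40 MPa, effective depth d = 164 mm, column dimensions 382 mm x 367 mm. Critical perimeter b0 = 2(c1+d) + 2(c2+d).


b0 = 2*(382 + 164) + 2*(367 + 164) = 2154 mm
Vc = 0.33 * sqrt(40) * 2154 * 164 / 1000
= 737.28 kN

737.28


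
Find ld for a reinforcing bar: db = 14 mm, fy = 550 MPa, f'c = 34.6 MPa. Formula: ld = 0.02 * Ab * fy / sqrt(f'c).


Ab = pi * 14^2 / 4 = 153.938 mm2
ld = 0.02 * 153.938 * 550 / sqrt(34.6)
= 287.9 mm

287.9


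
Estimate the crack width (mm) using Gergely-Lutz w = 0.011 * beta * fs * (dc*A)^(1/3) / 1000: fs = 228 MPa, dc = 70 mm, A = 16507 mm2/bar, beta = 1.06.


w = 0.011 * beta * fs * (dc * A)^(1/3) / 1000
= 0.011 * 1.06 * 228 * (70 * 16507)^(1/3) / 1000
= 0.279 mm

0.279


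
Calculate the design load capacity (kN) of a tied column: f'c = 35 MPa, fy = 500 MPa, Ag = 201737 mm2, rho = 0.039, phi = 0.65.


Ast = rho * Ag = 0.039 * 201737 = 7867.743 mm2
phi*Pn = 0.65 * 0.80 * (0.85 * 35 * (201737 - 7867.743) + 500 * 7867.743) / 1000
= 5044.77 kN

5044.77


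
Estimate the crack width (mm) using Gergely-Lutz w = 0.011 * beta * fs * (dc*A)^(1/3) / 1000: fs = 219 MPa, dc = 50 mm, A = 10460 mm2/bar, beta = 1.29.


w = 0.011 * beta * fs * (dc * A)^(1/3) / 1000
= 0.011 * 1.29 * 219 * (50 * 10460)^(1/3) / 1000
= 0.25 mm

0.25


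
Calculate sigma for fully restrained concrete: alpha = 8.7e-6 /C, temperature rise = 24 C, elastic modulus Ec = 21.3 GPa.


sigma = alpha * dT * Ec
= 8.7e-6 * 24 * 21.3 * 1000
= 4.447 MPa

4.447


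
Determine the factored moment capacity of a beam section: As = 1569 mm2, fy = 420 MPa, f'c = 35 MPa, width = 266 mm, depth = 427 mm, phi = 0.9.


a = As * fy / (0.85 * f'c * b)
= 1569 * 420 / (0.85 * 35 * 266)
= 83.2729 mm
Mn = As * fy * (d - a/2) / 10^6
= 253.9469 kN-m
phi*Mn = 0.9 * 253.9469 = 228.55 kN-m

228.55


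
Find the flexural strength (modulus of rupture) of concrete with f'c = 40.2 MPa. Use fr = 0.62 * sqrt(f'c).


fr = 0.62 * sqrt(40.2)
= 3.931 MPa

3.931


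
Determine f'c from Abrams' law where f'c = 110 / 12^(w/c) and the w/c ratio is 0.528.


f'c = 110 / 12^0.528
= 110 / 3.714
= 29.62 MPa

29.62


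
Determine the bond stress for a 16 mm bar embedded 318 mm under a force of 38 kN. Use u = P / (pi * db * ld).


u = P / (pi * db * ld)
= 38 * 1000 / (pi * 16 * 318)
= 2.377 MPa

2.377


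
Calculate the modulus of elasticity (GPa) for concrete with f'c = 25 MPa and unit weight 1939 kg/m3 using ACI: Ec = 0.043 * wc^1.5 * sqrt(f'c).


Ec = 0.043 * 1939^1.5 * sqrt(25) / 1000
= 18.36 GPa

18.36


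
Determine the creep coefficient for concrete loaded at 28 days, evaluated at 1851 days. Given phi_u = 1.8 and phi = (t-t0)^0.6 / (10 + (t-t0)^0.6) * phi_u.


dt = 1851 - 28 = 1823
phi = 1823^0.6 / (10 + 1823^0.6) * 1.8
= 1.621

1.621


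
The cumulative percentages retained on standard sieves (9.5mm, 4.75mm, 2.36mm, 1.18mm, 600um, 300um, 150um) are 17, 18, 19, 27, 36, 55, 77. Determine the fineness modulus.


FM = sum(cumulative % retained) / 100
= 249 / 100
= 2.49

2.49


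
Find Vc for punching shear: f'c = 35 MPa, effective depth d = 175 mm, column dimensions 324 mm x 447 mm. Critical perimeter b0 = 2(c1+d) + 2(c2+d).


b0 = 2*(324 + 175) + 2*(447 + 175) = 2242 mm
Vc = 0.33 * sqrt(35) * 2242 * 175 / 1000
= 765.99 kN

765.99


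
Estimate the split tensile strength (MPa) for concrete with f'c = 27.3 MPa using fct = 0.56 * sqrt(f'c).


fct = 0.56 * sqrt(27.3)
= 0.56 * 5.225
= 2.926 MPa

2.926


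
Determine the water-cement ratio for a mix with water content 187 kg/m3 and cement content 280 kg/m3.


w/c = water / cement
w/c = 187 / 280 = 0.668

0.668


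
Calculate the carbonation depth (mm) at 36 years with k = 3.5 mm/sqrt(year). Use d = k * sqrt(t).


depth = k * sqrt(t)
= 3.5 * sqrt(36)
= 21.0 mm

21.0


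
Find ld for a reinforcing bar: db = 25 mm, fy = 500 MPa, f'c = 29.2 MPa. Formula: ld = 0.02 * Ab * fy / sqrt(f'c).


Ab = pi * 25^2 / 4 = 490.874 mm2
ld = 0.02 * 490.874 * 500 / sqrt(29.2)
= 908.4 mm

908.4


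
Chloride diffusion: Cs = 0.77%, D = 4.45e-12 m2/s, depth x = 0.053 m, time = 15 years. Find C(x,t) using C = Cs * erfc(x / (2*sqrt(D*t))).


t_seconds = 15 * 365.25 * 24 * 3600 = 473364000.0 s
arg = 0.053 / (2 * sqrt(4.45e-12 * 473364000.0))
= 0.5774
erfc(0.5774) = 0.4142
C = 0.77 * 0.4142 = 0.3189%

0.3189


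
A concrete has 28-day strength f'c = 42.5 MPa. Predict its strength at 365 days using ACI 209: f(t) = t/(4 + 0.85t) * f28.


f(365) = 365 / (4 + 0.85 * 365) * 42.5
= 365 / 314.25 * 42.5
= 49.36 MPa

49.36


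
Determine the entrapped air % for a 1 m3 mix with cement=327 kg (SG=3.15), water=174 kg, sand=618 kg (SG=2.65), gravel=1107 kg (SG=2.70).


Vol cement = 327 / (3.15 * 1000) = 0.10381 m3
Vol water = 174 / 1000 = 0.174 m3
Vol sand = 618 / (2.65 * 1000) = 0.233208 m3
Vol gravel = 1107 / (2.70 * 1000) = 0.41 m3
Total solid + water volume = 0.921017 m3
Air = (1 - 0.921017) * 100 = 7.9%

7.9


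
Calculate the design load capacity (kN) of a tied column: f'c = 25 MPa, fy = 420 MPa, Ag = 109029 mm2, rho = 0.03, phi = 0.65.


Ast = rho * Ag = 0.03 * 109029 = 3270.87 mm2
phi*Pn = 0.65 * 0.80 * (0.85 * 25 * (109029 - 3270.87) + 420 * 3270.87) / 1000
= 1882.99 kN

1882.99


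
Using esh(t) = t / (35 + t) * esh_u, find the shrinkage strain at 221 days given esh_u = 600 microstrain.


esh(221) = 221 / (35 + 221) * 600
= 221 / 256 * 600
= 518.0 microstrain

518.0


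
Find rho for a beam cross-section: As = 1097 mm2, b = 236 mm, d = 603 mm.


rho = As / (b * d)
= 1097 / (236 * 603)
= 0.0077

0.0077


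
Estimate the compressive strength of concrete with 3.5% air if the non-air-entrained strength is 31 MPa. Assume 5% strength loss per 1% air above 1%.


Strength loss = (3.5 - 1) * 5 = 12.5%
f'c = 31 * (1 - 12.5/100)
= 27.12 MPa

27.12


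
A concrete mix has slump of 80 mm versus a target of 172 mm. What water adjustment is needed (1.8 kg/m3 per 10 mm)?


Difference = 172 - 80 = 92 mm
Water adjustment = 92 * 1.8 / 10 = 16.6 kg/m3

16.6


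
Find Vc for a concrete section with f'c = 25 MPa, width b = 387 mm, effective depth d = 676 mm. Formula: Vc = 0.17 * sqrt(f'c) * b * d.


Vc = 0.17 * sqrt(25) * 387 * 676 / 1000
= 222.37 kN

222.37


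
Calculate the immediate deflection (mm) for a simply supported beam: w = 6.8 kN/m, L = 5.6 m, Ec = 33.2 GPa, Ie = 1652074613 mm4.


Convert: L = 5.6 m = 5600 mm, Ec = 33.2 GPa = 33200 MPa
delta = 5 * 6.8 * 5600^4 / (384 * 33200 * 1652074613)
= 1.59 mm

1.59


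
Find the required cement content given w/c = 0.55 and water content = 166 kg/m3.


Cement = water / (w/c)
= 166 / 0.55
= 301.8 kg/m3

301.8


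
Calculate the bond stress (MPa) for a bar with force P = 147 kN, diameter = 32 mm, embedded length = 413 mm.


u = P / (pi * db * ld)
= 147 * 1000 / (pi * 32 * 413)
= 3.541 MPa

3.541


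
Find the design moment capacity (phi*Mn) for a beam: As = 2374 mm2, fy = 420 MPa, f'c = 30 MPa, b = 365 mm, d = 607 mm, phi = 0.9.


a = As * fy / (0.85 * f'c * b)
= 2374 * 420 / (0.85 * 30 * 365)
= 107.1265 mm
Mn = As * fy * (d - a/2) / 10^6
= 551.8207 kN-m
phi*Mn = 0.9 * 551.8207 = 496.64 kN-m

496.64


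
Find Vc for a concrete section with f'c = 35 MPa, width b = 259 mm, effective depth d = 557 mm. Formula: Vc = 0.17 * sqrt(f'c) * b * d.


Vc = 0.17 * sqrt(35) * 259 * 557 / 1000
= 145.09 kN

145.09


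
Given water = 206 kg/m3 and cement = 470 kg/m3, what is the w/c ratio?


w/c = water / cement
w/c = 206 / 470 = 0.438

0.438


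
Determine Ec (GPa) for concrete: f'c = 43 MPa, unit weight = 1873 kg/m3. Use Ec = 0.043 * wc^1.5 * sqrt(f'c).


Ec = 0.043 * 1873^1.5 * sqrt(43) / 1000
= 22.86 GPa

22.86


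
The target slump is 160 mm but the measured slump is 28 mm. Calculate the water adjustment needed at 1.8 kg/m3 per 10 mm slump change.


Difference = 160 - 28 = 132 mm
Water adjustment = 132 * 1.8 / 10 = 23.8 kg/m3

23.8


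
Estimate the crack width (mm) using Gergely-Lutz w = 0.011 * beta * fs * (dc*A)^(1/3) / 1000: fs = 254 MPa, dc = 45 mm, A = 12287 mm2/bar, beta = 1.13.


w = 0.011 * beta * fs * (dc * A)^(1/3) / 1000
= 0.011 * 1.13 * 254 * (45 * 12287)^(1/3) / 1000
= 0.259 mm

0.259


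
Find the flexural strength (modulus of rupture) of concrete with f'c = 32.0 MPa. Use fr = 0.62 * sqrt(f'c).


fr = 0.62 * sqrt(32.0)
= 3.507 MPa

3.507


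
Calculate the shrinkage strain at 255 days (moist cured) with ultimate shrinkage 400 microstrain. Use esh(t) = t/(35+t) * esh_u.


esh(255) = 255 / (35 + 255) * 400
= 255 / 290 * 400
= 351.7 microstrain

351.7


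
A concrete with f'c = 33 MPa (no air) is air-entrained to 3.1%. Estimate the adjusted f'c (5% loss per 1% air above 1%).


Strength loss = (3.1 - 1) * 5 = 10.5%
f'c = 33 * (1 - 10.5/100)
= 29.54 MPa

29.54


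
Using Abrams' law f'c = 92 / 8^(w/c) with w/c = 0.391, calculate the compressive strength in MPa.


f'c = 92 / 8^0.391
= 92 / 2.255
= 40.8 MPa

40.8


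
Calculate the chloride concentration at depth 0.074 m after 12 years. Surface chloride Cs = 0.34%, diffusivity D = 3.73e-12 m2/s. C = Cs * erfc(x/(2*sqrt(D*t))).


t_seconds = 12 * 365.25 * 24 * 3600 = 378691200.0 s
arg = 0.074 / (2 * sqrt(3.73e-12 * 378691200.0))
= 0.9845
erfc(0.9845) = 0.1638
C = 0.34 * 0.1638 = 0.0557%

0.0557


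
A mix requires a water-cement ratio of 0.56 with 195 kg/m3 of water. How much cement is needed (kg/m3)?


Cement = water / (w/c)
= 195 / 0.56
= 348.2 kg/m3

348.2


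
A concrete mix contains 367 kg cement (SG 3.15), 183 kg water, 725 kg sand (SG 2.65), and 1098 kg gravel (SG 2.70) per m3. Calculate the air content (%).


Vol cement = 367 / (3.15 * 1000) = 0.116508 m3
Vol water = 183 / 1000 = 0.183 m3
Vol sand = 725 / (2.65 * 1000) = 0.273585 m3
Vol gravel = 1098 / (2.70 * 1000) = 0.406667 m3
Total solid + water volume = 0.97976 m3
Air = (1 - 0.97976) * 100 = 2.02%

2.02


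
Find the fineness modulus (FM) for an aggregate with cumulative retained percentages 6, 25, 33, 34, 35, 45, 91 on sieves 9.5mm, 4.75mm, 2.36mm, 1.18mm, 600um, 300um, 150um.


FM = sum(cumulative % retained) / 100
= 269 / 100
= 2.69

2.69


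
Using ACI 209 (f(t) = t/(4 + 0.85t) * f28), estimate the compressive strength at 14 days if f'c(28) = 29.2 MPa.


f(14) = 14 / (4 + 0.85 * 14) * 29.2
= 14 / 15.9 * 29.2
= 25.71 MPa

25.71


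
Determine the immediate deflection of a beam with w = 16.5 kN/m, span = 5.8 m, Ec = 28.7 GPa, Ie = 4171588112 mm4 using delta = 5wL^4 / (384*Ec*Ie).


Convert: L = 5.8 m = 5800 mm, Ec = 28.7 GPa = 28700 MPa
delta = 5 * 16.5 * 5800^4 / (384 * 28700 * 4171588112)
= 2.03 mm

2.03


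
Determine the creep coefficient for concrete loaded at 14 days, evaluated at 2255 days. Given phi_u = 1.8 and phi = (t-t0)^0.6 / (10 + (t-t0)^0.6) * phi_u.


dt = 2255 - 14 = 2241
phi = 2241^0.6 / (10 + 2241^0.6) * 1.8
= 1.64

1.64


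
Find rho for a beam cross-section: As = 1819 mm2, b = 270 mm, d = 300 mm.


rho = As / (b * d)
= 1819 / (270 * 300)
= 0.0225

0.0225


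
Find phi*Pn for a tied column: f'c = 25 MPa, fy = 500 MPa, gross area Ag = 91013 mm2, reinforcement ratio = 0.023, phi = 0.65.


Ast = rho * Ag = 0.023 * 91013 = 2093.299 mm2
phi*Pn = 0.65 * 0.80 * (0.85 * 25 * (91013 - 2093.299) + 500 * 2093.299) / 1000
= 1526.82 kN

1526.82


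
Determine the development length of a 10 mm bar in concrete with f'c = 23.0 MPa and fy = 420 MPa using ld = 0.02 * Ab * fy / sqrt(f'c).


Ab = pi * 10^2 / 4 = 78.54 mm2
ld = 0.02 * 78.54 * 420 / sqrt(23.0)
= 137.6 mm

137.6


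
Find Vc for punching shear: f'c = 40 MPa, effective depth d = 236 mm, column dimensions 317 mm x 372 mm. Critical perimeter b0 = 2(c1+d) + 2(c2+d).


b0 = 2*(317 + 236) + 2*(372 + 236) = 2322 mm
Vc = 0.33 * sqrt(40) * 2322 * 236 / 1000
= 1143.72 kN

1143.72


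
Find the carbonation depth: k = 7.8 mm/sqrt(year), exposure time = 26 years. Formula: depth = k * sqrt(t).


depth = k * sqrt(t)
= 7.8 * sqrt(26)
= 39.77 mm

39.77


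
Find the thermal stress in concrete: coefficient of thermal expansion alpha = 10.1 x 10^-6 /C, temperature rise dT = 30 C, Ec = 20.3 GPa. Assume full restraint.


sigma = alpha * dT * Ec
= 10.1e-6 * 30 * 20.3 * 1000
= 6.151 MPa

6.151


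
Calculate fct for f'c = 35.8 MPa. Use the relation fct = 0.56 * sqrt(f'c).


fct = 0.56 * sqrt(35.8)
= 0.56 * 5.983
= 3.351 MPa

3.351


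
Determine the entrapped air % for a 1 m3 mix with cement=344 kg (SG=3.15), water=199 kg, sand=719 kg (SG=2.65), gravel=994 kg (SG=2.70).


Vol cement = 344 / (3.15 * 1000) = 0.109206 m3
Vol water = 199 / 1000 = 0.199 m3
Vol sand = 719 / (2.65 * 1000) = 0.271321 m3
Vol gravel = 994 / (2.70 * 1000) = 0.368148 m3
Total solid + water volume = 0.947675 m3
Air = (1 - 0.947675) * 100 = 5.23%

5.23


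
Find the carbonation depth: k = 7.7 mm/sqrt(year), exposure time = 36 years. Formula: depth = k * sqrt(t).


depth = k * sqrt(t)
= 7.7 * sqrt(36)
= 46.2 mm

46.2


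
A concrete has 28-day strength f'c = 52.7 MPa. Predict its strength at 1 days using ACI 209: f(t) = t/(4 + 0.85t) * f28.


f(1) = 1 / (4 + 0.85 * 1) * 52.7
= 1 / 4.85 * 52.7
= 10.87 MPa

10.87


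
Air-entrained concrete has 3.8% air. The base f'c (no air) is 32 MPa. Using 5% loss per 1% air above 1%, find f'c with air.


Strength loss = (3.8 - 1) * 5 = 14.0%
f'c = 32 * (1 - 14.0/100)
= 27.52 MPa

27.52


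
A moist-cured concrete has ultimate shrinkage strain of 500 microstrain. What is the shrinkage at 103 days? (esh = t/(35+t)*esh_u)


esh(103) = 103 / (35 + 103) * 500
= 103 / 138 * 500
= 373.2 microstrain

373.2


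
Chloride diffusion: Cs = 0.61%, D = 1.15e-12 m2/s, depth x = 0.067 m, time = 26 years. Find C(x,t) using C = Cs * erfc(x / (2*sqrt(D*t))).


t_seconds = 26 * 365.25 * 24 * 3600 = 820497600.0 s
arg = 0.067 / (2 * sqrt(1.15e-12 * 820497600.0))
= 1.0906
erfc(1.0906) = 0.123
C = 0.61 * 0.123 = 0.075%

0.075


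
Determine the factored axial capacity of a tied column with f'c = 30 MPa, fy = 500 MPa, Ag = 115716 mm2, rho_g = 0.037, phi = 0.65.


Ast = rho * Ag = 0.037 * 115716 = 4281.492 mm2
phi*Pn = 0.65 * 0.80 * (0.85 * 30 * (115716 - 4281.492) + 500 * 4281.492) / 1000
= 2590.81 kN

2590.81


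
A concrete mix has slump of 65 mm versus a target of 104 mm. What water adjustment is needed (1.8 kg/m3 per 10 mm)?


Difference = 104 - 65 = 39 mm
Water adjustment = 39 * 1.8 / 10 = 7.0 kg/m3

7.0


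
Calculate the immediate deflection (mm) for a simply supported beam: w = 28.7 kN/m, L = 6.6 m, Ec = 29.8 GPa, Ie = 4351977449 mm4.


Convert: L = 6.6 m = 6600 mm, Ec = 29.8 GPa = 29800 MPa
delta = 5 * 28.7 * 6600^4 / (384 * 29800 * 4351977449)
= 5.47 mm

5.47


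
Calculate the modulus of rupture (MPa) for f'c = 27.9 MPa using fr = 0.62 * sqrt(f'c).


fr = 0.62 * sqrt(27.9)
= 3.275 MPa

3.275


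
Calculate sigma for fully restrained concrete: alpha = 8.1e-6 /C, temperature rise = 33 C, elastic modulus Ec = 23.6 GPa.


sigma = alpha * dT * Ec
= 8.1e-6 * 33 * 23.6 * 1000
= 6.308 MPa

6.308


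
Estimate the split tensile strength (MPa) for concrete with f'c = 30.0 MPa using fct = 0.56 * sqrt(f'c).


fct = 0.56 * sqrt(30.0)
= 0.56 * 5.477
= 3.067 MPa

3.067


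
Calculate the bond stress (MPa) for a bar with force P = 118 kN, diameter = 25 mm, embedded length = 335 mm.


u = P / (pi * db * ld)
= 118 * 1000 / (pi * 25 * 335)
= 4.485 MPa

4.485


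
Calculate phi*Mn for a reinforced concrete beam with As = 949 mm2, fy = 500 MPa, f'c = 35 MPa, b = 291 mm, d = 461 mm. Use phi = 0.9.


a = As * fy / (0.85 * f'c * b)
= 949 * 500 / (0.85 * 35 * 291)
= 54.8096 mm
Mn = As * fy * (d - a/2) / 10^6
= 205.7409 kN-m
phi*Mn = 0.9 * 205.7409 = 185.17 kN-m

185.17


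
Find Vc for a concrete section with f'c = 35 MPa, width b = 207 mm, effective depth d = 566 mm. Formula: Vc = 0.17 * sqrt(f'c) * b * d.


Vc = 0.17 * sqrt(35) * 207 * 566 / 1000
= 117.83 kN

117.83


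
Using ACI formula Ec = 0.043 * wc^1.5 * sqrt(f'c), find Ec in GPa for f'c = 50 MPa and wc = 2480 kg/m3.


Ec = 0.043 * 2480^1.5 * sqrt(50) / 1000
= 37.55 GPa

37.55


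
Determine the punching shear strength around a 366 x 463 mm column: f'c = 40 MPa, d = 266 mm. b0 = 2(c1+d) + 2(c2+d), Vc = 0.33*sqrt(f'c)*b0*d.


b0 = 2*(366 + 266) + 2*(463 + 266) = 2722 mm
Vc = 0.33 * sqrt(40) * 2722 * 266 / 1000
= 1511.17 kN

1511.17


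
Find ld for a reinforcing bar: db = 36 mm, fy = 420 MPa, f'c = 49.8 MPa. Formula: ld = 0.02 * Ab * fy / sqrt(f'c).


Ab = pi * 36^2 / 4 = 1017.876 mm2
ld = 0.02 * 1017.876 * 420 / sqrt(49.8)
= 1211.6 mm

1211.6


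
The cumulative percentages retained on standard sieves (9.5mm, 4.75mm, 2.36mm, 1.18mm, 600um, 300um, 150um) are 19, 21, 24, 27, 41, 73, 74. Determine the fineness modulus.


FM = sum(cumulative % retained) / 100
= 279 / 100
= 2.79

2.79


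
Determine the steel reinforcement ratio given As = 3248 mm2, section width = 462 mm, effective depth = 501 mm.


rho = As / (b * d)
= 3248 / (462 * 501)
= 0.014

0.014


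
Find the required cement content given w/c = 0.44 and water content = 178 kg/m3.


Cement = water / (w/c)
= 178 / 0.44
= 404.5 kg/m3

404.5


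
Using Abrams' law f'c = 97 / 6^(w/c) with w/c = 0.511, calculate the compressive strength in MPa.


f'c = 97 / 6^0.511
= 97 / 2.498
= 38.83 MPa

38.83


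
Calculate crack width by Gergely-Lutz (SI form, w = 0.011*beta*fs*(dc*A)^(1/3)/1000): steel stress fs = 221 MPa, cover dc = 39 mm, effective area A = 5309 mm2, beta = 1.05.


w = 0.011 * beta * fs * (dc * A)^(1/3) / 1000
= 0.011 * 1.05 * 221 * (39 * 5309)^(1/3) / 1000
= 0.151 mm

0.151


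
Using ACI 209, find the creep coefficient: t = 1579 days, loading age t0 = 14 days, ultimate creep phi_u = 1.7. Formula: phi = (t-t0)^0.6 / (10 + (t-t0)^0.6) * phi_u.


dt = 1579 - 14 = 1565
phi = 1565^0.6 / (10 + 1565^0.6) * 1.7
= 1.516

1.516


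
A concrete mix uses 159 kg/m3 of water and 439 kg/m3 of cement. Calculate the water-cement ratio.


w/c = water / cement
w/c = 159 / 439 = 0.362

0.362


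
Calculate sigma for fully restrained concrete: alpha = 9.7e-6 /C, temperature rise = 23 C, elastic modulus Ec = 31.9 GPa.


sigma = alpha * dT * Ec
= 9.7e-6 * 23 * 31.9 * 1000
= 7.117 MPa

7.117


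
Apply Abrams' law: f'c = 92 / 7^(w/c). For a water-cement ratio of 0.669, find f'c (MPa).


f'c = 92 / 7^0.669
= 92 / 3.676
= 25.03 MPa

25.03


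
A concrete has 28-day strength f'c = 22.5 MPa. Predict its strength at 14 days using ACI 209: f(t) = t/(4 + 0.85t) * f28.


f(14) = 14 / (4 + 0.85 * 14) * 22.5
= 14 / 15.9 * 22.5
= 19.81 MPa

19.81


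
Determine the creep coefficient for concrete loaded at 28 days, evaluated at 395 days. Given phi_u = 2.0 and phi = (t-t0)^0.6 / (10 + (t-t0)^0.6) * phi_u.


dt = 395 - 28 = 367
phi = 367^0.6 / (10 + 367^0.6) * 2.0
= 1.551

1.551


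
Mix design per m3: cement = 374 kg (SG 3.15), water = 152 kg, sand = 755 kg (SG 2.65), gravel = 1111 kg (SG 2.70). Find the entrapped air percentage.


Vol cement = 374 / (3.15 * 1000) = 0.11873 m3
Vol water = 152 / 1000 = 0.152 m3
Vol sand = 755 / (2.65 * 1000) = 0.284906 m3
Vol gravel = 1111 / (2.70 * 1000) = 0.411481 m3
Total solid + water volume = 0.967117 m3
Air = (1 - 0.967117) * 100 = 3.29%

3.29


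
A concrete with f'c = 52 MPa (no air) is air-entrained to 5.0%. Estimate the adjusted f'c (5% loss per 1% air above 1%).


Strength loss = (5.0 - 1) * 5 = 20.0%
f'c = 52 * (1 - 20.0/100)
= 41.6 MPa

41.6


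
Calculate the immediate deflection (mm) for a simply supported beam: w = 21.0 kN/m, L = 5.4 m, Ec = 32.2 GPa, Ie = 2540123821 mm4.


Convert: L = 5.4 m = 5400 mm, Ec = 32.2 GPa = 32200 MPa
delta = 5 * 21.0 * 5400^4 / (384 * 32200 * 2540123821)
= 2.84 mm

2.84


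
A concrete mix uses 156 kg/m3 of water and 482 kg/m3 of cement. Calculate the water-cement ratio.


w/c = water / cement
w/c = 156 / 482 = 0.324

0.324


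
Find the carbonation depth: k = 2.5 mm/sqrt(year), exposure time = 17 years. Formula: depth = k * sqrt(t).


depth = k * sqrt(t)
= 2.5 * sqrt(17)
= 10.31 mm

10.31


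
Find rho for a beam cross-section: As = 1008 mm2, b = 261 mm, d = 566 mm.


rho = As / (b * d)
= 1008 / (261 * 566)
= 0.0068

0.0068


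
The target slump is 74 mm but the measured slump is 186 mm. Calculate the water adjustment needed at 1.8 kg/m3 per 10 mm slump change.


Difference = 74 - 186 = -112 mm
Water adjustment = -112 * 1.8 / 10 = -20.2 kg/m3

-20.2


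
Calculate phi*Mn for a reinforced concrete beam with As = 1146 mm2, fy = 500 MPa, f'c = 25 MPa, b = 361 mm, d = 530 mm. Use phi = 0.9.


a = As * fy / (0.85 * f'c * b)
= 1146 * 500 / (0.85 * 25 * 361)
= 74.6945 mm
Mn = As * fy * (d - a/2) / 10^6
= 282.29 kN-m
phi*Mn = 0.9 * 282.29 = 254.06 kN-m

254.06


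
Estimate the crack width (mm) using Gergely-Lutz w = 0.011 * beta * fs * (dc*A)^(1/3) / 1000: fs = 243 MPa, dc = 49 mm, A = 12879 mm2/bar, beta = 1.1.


w = 0.011 * beta * fs * (dc * A)^(1/3) / 1000
= 0.011 * 1.1 * 243 * (49 * 12879)^(1/3) / 1000
= 0.252 mm

0.252


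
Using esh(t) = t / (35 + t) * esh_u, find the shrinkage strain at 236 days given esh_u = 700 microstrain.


esh(236) = 236 / (35 + 236) * 700
= 236 / 271 * 700
= 609.6 microstrain

609.6


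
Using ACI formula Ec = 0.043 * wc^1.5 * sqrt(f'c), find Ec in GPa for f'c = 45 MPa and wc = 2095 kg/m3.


Ec = 0.043 * 2095^1.5 * sqrt(45) / 1000
= 27.66 GPa

27.66


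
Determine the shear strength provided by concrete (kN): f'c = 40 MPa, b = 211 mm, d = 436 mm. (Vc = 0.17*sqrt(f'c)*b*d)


Vc = 0.17 * sqrt(40) * 211 * 436 / 1000
= 98.91 kN

98.91


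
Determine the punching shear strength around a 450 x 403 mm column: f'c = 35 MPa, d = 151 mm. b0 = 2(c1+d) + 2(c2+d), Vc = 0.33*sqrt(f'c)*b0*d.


b0 = 2*(450 + 151) + 2*(403 + 151) = 2310 mm
Vc = 0.33 * sqrt(35) * 2310 * 151 / 1000
= 680.98 kN

680.98


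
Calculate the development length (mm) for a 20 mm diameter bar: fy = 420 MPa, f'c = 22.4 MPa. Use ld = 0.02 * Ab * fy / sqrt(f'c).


Ab = pi * 20^2 / 4 = 314.159 mm2
ld = 0.02 * 314.159 * 420 / sqrt(22.4)
= 557.6 mm

557.6


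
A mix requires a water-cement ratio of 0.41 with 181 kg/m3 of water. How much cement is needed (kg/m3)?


Cement = water / (w/c)
= 181 / 0.41
= 441.5 kg/m3

441.5


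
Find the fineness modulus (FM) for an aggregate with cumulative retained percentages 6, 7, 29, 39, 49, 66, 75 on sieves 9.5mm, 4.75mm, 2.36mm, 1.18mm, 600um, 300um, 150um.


FM = sum(cumulative % retained) / 100
= 271 / 100
= 2.71

2.71


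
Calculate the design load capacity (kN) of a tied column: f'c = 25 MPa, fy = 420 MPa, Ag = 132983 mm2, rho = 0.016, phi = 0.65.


Ast = rho * Ag = 0.016 * 132983 = 2127.728 mm2
phi*Pn = 0.65 * 0.80 * (0.85 * 25 * (132983 - 2127.728) + 420 * 2127.728) / 1000
= 1910.65 kN

1910.65


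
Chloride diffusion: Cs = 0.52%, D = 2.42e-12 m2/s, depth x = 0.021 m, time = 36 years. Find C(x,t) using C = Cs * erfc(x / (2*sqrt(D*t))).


t_seconds = 36 * 365.25 * 24 * 3600 = 1136073600.0 s
arg = 0.021 / (2 * sqrt(2.42e-12 * 1136073600.0))
= 0.2003
erfc(0.2003) = 0.777
C = 0.52 * 0.777 = 0.4041%

0.4041
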